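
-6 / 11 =-0.55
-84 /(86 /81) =-3402 /43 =-79.12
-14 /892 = -7 /446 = -0.02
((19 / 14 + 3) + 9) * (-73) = -13651 / 14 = -975.07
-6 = -6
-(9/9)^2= -1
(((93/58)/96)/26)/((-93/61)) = -61/144768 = -0.00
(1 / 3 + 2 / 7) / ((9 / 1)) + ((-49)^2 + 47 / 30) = 4540981 / 1890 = 2402.64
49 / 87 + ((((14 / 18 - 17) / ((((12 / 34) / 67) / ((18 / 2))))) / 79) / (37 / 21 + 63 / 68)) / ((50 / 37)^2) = -1169175819154 / 16490904375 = -70.90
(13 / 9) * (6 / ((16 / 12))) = 13 / 2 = 6.50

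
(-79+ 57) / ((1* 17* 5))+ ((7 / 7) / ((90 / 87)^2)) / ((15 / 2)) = -15403 / 114750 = -0.13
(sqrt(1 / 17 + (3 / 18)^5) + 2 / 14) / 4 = 0.10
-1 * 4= -4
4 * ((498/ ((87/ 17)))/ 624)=1411/ 2262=0.62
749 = 749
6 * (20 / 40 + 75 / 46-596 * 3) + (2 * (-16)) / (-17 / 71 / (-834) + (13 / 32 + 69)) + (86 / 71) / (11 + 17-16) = -6903952196190173 / 644291191362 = -10715.58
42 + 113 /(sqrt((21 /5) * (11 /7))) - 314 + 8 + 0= -264 + 113 * sqrt(165) /33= -220.01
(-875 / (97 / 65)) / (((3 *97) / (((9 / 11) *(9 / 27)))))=-0.55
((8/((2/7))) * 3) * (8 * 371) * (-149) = -37147488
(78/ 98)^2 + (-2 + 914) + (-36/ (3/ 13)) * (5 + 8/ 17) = 2417253/ 40817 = 59.22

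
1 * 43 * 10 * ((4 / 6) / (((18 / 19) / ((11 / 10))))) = 8987 / 27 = 332.85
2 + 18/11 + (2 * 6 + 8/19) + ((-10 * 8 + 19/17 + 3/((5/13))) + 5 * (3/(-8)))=-8086619/142120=-56.90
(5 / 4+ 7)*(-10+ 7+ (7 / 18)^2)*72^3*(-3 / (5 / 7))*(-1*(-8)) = 294745651.20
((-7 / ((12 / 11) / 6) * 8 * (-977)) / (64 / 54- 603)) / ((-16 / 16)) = 8124732 / 16249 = 500.01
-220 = -220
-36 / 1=-36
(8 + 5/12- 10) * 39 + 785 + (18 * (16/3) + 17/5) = 16453/20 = 822.65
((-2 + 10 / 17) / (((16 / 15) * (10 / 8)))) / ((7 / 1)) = -18 / 119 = -0.15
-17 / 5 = -3.40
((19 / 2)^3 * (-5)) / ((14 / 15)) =-4593.08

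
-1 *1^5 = -1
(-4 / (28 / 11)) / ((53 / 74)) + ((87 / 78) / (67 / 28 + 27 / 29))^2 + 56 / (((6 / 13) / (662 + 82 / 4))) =37821456691802220 / 456737198099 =82807.92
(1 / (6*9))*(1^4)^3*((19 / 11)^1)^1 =19 / 594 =0.03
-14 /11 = -1.27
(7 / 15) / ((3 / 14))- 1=53 / 45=1.18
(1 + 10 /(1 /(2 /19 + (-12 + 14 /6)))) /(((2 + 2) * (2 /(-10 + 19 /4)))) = 37751 /608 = 62.09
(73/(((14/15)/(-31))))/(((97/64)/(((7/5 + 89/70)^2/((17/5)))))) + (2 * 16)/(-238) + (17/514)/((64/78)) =-31239514963007/9303103936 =-3357.97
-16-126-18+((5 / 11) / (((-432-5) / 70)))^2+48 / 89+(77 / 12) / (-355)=-1397128120789477 / 8760882385860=-159.47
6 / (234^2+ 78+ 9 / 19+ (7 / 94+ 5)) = 3572 / 32647811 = 0.00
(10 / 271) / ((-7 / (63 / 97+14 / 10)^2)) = -282296 / 12749195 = -0.02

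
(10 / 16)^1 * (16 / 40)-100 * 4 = -1599 / 4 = -399.75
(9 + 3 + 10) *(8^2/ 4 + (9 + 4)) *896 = 571648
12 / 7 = 1.71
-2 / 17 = -0.12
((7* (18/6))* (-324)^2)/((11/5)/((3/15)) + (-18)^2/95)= 209427120/1369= 152978.17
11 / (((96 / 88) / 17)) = 2057 / 12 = 171.42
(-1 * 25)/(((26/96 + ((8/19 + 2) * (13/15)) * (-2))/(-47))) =-1786000/5967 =-299.31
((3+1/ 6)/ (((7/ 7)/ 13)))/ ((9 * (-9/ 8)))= -4.07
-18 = -18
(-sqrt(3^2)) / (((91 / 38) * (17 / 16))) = -1.18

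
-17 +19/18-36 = -935/18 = -51.94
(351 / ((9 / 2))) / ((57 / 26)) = 676 / 19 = 35.58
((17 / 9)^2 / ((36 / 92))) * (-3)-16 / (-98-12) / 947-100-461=-7446590506 / 12656655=-588.35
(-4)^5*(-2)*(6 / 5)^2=73728 / 25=2949.12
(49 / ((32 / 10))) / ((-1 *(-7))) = 35 / 16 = 2.19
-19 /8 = -2.38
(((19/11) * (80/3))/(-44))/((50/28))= -1064/1815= -0.59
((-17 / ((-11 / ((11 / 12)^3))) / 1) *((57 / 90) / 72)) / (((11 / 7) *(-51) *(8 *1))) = -1463 / 89579520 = -0.00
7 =7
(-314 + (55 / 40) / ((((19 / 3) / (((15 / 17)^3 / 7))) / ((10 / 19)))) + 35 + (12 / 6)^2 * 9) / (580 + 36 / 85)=-60334849485 / 144120915232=-0.42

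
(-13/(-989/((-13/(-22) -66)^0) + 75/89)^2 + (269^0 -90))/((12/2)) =-229456835499/15468997832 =-14.83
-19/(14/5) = -95/14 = -6.79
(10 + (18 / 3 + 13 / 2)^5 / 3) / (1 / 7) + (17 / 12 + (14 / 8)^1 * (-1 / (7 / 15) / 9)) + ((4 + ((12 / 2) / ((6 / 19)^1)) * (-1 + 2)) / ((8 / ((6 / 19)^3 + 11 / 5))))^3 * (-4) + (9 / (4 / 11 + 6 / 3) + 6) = 143185332123071956587443 / 201357123414096000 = 711101.40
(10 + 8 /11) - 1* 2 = 96 /11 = 8.73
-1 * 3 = -3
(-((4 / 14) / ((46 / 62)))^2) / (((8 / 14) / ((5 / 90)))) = -961 / 66654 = -0.01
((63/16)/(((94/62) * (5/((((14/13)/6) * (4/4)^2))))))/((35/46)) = 14973/122200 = 0.12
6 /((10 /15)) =9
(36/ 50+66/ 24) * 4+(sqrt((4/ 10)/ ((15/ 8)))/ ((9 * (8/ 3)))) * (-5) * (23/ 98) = 347/ 25 - 23 * sqrt(3)/ 1764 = 13.86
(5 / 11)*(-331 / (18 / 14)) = -11585 / 99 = -117.02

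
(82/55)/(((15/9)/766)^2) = 433025928/1375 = 314927.95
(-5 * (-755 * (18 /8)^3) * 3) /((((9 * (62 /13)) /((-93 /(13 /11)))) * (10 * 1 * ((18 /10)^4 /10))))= -25953125 /1152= -22528.75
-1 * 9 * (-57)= 513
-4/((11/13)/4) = -208/11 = -18.91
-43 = -43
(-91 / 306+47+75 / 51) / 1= 14741 / 306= 48.17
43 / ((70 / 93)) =3999 / 70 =57.13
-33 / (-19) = 33 / 19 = 1.74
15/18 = 5/6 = 0.83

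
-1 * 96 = -96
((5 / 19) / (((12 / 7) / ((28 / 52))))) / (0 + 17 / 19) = 245 / 2652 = 0.09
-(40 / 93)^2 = -1600 / 8649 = -0.18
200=200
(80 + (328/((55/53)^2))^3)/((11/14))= 35961449.78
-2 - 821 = -823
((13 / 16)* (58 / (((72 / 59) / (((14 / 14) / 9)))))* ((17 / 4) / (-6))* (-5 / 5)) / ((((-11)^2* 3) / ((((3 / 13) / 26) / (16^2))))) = 29087 / 100201660416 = 0.00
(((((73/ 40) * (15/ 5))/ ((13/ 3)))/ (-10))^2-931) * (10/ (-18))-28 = 23810992351/ 48672000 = 489.21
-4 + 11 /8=-21 /8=-2.62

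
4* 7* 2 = 56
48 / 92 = 12 / 23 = 0.52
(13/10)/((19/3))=39/190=0.21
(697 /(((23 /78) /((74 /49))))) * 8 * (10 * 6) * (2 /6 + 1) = 2574773760 /1127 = 2284626.23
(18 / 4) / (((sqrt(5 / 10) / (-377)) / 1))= -3393 *sqrt(2) / 2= -2399.21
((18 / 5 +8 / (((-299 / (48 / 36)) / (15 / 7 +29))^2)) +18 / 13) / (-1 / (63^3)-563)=-287193616038 / 31463891198155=-0.01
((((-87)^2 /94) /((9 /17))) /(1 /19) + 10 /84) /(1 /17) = 48490273 /987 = 49128.95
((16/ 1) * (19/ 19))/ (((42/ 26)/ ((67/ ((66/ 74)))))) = 515632/ 693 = 744.06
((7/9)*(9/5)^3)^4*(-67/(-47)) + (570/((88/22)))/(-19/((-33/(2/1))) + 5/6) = 1015067090762892/1503173828125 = 675.28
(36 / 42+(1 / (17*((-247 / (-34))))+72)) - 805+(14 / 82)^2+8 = -2104576028 / 2906449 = -724.11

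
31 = 31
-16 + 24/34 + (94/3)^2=147872/153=966.48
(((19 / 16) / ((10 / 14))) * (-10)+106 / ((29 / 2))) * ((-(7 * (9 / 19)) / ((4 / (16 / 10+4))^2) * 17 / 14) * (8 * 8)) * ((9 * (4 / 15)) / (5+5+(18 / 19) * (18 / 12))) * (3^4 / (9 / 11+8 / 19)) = 268669730736 / 4157875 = 64617.08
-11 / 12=-0.92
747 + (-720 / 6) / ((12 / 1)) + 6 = 743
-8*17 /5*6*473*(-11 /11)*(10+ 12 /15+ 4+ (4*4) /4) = 36280992 /25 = 1451239.68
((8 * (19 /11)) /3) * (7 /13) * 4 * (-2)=-8512 /429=-19.84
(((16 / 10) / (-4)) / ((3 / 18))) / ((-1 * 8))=3 / 10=0.30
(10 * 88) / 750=88 / 75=1.17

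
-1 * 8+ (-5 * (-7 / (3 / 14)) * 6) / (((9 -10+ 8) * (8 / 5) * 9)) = 31 / 18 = 1.72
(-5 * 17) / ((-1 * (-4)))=-85 / 4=-21.25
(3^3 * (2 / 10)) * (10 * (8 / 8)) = 54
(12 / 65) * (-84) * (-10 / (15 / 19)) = 12768 / 65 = 196.43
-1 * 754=-754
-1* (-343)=343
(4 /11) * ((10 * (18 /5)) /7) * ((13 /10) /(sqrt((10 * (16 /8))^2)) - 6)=-21366 /1925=-11.10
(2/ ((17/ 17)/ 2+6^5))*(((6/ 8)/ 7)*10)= 30/ 108871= 0.00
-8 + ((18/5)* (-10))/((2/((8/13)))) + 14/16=-1893/104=-18.20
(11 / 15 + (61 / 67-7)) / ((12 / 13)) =-69979 / 12060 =-5.80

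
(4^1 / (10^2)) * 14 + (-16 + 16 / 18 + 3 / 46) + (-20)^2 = 3990071 / 10350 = 385.51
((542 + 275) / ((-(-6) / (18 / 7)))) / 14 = 2451 / 98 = 25.01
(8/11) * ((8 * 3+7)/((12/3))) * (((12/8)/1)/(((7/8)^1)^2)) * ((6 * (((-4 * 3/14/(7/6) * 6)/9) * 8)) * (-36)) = 9346.16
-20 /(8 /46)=-115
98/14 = 7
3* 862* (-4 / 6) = -1724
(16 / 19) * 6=96 / 19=5.05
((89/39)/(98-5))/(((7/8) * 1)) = 712/25389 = 0.03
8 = 8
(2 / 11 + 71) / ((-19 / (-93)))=72819 / 209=348.42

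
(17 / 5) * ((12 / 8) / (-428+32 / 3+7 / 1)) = -153 / 12310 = -0.01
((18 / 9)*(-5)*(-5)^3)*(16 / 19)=20000 / 19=1052.63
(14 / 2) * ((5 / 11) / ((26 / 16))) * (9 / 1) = 2520 / 143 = 17.62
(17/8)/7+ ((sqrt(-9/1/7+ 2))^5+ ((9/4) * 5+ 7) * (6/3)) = 25 * sqrt(35)/343+ 2061/56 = 37.23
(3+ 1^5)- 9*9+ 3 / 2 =-151 / 2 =-75.50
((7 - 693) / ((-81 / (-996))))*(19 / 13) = -4327288 / 351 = -12328.46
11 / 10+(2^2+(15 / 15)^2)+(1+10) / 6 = 119 / 15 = 7.93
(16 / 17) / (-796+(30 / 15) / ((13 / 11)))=-104 / 87771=-0.00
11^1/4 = 11/4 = 2.75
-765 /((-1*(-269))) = -765 /269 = -2.84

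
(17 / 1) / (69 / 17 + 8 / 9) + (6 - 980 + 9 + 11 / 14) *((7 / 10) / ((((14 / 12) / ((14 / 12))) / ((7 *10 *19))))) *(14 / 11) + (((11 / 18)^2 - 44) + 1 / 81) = -1142546.45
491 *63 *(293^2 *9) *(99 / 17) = 2366110301247 / 17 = 139182958896.88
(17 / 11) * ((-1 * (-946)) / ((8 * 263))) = 731 / 1052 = 0.69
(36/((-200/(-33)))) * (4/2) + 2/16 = 2401/200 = 12.00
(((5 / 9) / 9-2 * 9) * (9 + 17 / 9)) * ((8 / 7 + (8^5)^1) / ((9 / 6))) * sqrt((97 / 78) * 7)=-4666129328 * sqrt(52962) / 85293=-12589995.36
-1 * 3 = -3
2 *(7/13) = 14/13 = 1.08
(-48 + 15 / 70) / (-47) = 669 / 658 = 1.02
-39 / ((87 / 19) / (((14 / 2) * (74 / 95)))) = -6734 / 145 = -46.44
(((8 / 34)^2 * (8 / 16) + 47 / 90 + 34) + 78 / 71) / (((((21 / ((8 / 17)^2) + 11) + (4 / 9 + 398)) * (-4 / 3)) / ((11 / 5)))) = -17379762312 / 148999231475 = -0.12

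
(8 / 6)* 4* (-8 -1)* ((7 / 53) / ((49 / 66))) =-8.54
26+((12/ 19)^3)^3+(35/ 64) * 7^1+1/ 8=618922542584871/ 20652012657856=29.97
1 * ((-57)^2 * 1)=3249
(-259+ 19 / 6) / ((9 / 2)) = -1535 / 27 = -56.85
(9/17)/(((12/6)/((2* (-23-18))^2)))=30258/17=1779.88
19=19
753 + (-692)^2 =479617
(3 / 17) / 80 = 3 / 1360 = 0.00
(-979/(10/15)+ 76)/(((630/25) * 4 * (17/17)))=-13925/1008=-13.81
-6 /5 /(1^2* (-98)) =3 /245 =0.01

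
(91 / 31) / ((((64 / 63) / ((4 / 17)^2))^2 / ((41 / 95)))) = 0.00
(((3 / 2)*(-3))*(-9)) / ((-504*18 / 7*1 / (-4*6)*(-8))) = -3 / 32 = -0.09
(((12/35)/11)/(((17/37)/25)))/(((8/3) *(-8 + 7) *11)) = -1665/28798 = -0.06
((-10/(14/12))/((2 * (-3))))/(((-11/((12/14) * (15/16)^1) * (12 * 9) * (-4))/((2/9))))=25/465696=0.00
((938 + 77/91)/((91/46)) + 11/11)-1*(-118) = 702207/1183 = 593.58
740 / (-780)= -37 / 39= -0.95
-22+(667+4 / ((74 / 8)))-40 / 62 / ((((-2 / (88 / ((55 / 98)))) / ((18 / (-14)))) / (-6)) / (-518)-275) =63780807310985 / 98818361573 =645.43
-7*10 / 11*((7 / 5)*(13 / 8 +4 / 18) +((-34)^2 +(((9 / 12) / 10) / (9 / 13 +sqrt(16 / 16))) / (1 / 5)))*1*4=-64244299 / 2178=-29496.92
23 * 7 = 161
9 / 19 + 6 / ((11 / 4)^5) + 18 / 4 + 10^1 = 91871491 / 6119938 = 15.01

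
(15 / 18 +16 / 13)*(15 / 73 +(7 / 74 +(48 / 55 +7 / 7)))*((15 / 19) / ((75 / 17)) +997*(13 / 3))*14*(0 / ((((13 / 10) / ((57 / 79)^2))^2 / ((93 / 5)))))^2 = 0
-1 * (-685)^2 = -469225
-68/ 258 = -34/ 129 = -0.26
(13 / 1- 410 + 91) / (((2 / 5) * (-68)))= 45 / 4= 11.25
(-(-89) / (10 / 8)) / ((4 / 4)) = 356 / 5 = 71.20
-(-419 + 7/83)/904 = 17385/37516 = 0.46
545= 545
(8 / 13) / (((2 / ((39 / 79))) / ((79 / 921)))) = 4 / 307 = 0.01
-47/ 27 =-1.74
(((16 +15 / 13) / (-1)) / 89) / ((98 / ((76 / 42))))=-4237 / 1190553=-0.00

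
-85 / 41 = -2.07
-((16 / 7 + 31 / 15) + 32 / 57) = -9803 / 1995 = -4.91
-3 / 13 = -0.23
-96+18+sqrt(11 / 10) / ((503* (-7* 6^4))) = -78 - sqrt(110) / 45632160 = -78.00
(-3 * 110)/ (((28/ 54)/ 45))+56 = -200083/ 7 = -28583.29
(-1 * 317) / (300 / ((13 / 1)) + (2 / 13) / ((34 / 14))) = -70057 / 5114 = -13.70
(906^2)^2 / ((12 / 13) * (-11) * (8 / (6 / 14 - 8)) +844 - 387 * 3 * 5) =-464228728099344 / 3410737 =-136108040.02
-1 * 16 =-16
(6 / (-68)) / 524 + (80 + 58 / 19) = 28113591 / 338504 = 83.05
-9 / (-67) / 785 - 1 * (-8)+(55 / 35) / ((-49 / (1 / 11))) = 144271172 / 18040085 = 8.00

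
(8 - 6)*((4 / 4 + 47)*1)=96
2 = 2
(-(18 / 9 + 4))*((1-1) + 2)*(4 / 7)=-48 / 7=-6.86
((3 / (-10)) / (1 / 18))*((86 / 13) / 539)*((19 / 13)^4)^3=-5139317242071625842 / 816248412266121835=-6.30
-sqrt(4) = -2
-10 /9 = -1.11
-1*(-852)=852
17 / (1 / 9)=153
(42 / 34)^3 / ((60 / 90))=27783 / 9826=2.83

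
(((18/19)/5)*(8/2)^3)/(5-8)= -384/95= -4.04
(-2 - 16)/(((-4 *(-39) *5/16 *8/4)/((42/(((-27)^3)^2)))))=-56/2798036865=-0.00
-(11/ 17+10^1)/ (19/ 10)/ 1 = -1810/ 323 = -5.60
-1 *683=-683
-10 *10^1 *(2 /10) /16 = -5 /4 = -1.25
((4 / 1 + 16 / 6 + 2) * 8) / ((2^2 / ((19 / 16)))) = 247 / 12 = 20.58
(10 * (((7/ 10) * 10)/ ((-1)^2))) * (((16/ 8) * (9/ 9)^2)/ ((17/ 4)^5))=143360/ 1419857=0.10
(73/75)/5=73/375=0.19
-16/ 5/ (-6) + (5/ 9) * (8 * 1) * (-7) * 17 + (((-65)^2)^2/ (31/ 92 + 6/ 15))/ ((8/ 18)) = 277128266437/ 5085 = 54499167.44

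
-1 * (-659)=659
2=2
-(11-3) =-8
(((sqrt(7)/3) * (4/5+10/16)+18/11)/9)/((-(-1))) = 19 * sqrt(7)/360+2/11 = 0.32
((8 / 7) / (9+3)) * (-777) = -74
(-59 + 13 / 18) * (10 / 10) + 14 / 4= -493 / 9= -54.78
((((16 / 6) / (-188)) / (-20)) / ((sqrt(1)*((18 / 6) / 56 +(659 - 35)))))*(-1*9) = -28 / 2737515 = -0.00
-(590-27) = -563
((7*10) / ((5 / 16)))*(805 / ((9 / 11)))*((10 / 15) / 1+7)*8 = 364967680 / 27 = 13517321.48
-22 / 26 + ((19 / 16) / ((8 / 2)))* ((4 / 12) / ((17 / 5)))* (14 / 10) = -34175 / 42432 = -0.81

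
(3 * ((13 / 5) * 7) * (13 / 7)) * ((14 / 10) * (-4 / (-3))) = 4732 / 25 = 189.28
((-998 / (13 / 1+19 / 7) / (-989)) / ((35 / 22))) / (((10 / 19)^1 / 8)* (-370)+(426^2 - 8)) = 37924 / 170475388775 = 0.00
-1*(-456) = 456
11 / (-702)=-11 / 702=-0.02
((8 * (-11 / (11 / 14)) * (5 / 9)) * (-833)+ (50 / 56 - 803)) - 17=51012.00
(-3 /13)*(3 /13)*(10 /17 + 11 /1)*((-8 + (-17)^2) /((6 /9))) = -260.12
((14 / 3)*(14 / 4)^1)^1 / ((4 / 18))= 147 / 2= 73.50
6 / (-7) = -6 / 7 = -0.86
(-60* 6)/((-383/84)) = 30240/383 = 78.96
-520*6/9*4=-4160/3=-1386.67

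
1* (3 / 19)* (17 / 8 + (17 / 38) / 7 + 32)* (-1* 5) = -26.99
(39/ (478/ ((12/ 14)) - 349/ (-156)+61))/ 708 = 0.00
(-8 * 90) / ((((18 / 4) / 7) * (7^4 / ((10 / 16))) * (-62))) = 50 / 10633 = 0.00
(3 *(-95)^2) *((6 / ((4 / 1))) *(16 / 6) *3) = 324900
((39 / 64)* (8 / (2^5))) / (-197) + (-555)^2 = 15534316761 / 50432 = 308025.00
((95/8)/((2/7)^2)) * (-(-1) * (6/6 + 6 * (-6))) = -162925/32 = -5091.41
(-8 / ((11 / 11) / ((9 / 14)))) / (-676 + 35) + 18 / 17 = 81378 / 76279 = 1.07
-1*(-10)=10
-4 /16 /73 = -1 /292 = -0.00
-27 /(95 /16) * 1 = -4.55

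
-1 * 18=-18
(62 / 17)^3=238328 / 4913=48.51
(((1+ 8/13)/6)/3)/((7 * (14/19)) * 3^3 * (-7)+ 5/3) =-133/1442246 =-0.00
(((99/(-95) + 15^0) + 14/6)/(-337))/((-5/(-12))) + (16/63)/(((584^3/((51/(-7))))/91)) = -682862912063/41846714296800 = -0.02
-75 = -75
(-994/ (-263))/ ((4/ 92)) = 22862/ 263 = 86.93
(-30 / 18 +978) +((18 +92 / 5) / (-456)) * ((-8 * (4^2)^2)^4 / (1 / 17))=-2267925984133211 / 95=-23872905096139.06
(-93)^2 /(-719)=-8649 /719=-12.03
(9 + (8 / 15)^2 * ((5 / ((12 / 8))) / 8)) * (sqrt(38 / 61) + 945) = 1231 * sqrt(2318) / 8235 + 8617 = 8624.20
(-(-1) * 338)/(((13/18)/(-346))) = -161928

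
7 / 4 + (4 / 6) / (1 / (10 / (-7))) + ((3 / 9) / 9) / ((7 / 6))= 209 / 252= 0.83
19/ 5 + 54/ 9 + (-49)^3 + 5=-588171/ 5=-117634.20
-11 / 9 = -1.22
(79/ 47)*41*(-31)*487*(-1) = 48899183/ 47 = 1040408.15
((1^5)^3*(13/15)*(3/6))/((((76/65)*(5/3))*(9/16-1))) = -338/665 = -0.51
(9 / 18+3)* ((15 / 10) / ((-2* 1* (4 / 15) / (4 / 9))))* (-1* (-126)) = -2205 / 4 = -551.25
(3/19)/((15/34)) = 34/95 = 0.36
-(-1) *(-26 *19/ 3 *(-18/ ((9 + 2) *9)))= 988/ 33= 29.94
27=27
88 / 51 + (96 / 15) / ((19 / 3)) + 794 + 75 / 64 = 247415279 / 310080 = 797.91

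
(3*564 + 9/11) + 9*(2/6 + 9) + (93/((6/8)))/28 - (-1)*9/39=1783259/1001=1781.48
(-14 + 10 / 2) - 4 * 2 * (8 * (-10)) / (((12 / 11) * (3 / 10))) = 17519 / 9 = 1946.56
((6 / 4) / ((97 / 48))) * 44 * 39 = 123552 / 97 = 1273.73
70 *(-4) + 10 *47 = 190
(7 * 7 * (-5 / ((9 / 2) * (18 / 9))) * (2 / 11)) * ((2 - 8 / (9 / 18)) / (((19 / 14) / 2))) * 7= 1344560 / 1881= 714.81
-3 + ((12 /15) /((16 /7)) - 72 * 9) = -13013 /20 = -650.65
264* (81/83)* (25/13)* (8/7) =4276800/7553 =566.24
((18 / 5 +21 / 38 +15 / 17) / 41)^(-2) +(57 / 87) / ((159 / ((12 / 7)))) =66.32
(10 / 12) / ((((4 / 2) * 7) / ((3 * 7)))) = 5 / 4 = 1.25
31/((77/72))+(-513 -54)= -41427/77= -538.01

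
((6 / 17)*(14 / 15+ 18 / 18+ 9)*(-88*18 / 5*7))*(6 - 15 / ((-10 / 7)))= -60008256 / 425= -141195.90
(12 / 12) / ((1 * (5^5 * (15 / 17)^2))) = 289 / 703125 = 0.00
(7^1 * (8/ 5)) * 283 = 15848/ 5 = 3169.60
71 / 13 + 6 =149 / 13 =11.46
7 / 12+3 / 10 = 53 / 60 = 0.88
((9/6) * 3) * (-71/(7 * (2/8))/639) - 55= -387/7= -55.29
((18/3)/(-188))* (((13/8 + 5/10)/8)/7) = -51/42112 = -0.00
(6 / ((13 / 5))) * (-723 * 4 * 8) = -694080 / 13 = -53390.77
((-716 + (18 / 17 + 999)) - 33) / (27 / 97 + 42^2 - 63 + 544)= 103499 / 925616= 0.11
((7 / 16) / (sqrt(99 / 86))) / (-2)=-7*sqrt(946) / 1056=-0.20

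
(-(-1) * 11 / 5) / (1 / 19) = 209 / 5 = 41.80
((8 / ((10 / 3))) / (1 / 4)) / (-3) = -16 / 5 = -3.20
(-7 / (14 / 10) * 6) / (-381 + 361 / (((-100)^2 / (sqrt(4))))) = 150000 / 1904639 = 0.08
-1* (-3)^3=27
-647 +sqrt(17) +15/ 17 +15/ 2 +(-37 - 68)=-25283/ 34 +sqrt(17)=-739.49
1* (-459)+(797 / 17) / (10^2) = -779503 / 1700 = -458.53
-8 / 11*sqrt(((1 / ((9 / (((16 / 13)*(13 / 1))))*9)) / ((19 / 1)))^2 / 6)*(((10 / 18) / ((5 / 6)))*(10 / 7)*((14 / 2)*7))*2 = -0.29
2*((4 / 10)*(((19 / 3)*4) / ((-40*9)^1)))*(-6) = 76 / 225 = 0.34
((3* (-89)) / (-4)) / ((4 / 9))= 2403 / 16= 150.19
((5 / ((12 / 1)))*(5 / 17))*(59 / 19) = 0.38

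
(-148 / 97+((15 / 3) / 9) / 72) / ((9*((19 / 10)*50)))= -95419 / 53741880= -0.00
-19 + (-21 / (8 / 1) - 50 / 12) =-619 / 24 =-25.79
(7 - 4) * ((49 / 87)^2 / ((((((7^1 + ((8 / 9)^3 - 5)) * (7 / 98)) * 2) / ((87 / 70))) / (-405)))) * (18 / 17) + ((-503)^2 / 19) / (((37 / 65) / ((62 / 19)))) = 75022.66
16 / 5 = 3.20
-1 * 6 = -6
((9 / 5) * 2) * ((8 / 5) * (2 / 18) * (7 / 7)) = 16 / 25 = 0.64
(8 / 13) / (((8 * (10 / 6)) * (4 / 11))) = 33 / 260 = 0.13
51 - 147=-96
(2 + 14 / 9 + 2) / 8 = 25 / 36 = 0.69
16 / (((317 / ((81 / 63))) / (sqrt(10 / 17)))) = 144*sqrt(170) / 37723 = 0.05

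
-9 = -9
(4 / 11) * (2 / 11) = 8 / 121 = 0.07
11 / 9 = 1.22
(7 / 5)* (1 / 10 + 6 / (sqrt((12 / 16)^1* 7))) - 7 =-343 / 50 + 4* sqrt(21) / 5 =-3.19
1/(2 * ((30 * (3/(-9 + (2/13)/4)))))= -233/4680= -0.05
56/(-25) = -56/25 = -2.24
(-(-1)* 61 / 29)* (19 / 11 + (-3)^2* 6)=37393 / 319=117.22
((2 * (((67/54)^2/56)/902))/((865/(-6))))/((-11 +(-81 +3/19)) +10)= 85291/16510010101200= 0.00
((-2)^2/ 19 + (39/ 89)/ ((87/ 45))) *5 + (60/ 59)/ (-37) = 231064345/ 107052137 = 2.16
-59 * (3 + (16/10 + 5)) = -2832/5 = -566.40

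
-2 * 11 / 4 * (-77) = 847 / 2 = 423.50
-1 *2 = -2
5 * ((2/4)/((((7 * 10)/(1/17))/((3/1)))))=3/476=0.01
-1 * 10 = -10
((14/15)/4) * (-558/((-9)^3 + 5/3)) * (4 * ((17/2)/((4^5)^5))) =33201/6141783991826513920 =0.00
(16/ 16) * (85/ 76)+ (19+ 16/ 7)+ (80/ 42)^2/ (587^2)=258735949993/ 11548574604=22.40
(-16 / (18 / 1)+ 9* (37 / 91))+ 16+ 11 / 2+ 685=1161785 / 1638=709.27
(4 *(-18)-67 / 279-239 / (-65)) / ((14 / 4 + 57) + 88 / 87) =-1.11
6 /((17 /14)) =84 /17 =4.94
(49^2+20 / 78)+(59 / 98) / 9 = 27533573 / 11466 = 2401.32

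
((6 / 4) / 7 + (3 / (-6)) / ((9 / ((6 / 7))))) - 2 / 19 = 0.06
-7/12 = -0.58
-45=-45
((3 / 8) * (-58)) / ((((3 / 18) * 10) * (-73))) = 261 / 1460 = 0.18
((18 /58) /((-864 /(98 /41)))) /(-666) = 49 /38009952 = 0.00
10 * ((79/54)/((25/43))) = 3397/135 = 25.16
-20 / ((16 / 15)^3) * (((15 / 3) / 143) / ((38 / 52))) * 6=-253125 / 53504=-4.73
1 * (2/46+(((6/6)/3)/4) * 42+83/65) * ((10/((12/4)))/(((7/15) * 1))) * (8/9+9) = 916255/2691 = 340.49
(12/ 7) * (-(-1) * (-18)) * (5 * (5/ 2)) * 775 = -2092500/ 7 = -298928.57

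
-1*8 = -8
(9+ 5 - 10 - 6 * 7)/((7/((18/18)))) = -38/7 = -5.43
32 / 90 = 16 / 45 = 0.36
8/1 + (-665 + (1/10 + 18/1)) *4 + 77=-12513/5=-2502.60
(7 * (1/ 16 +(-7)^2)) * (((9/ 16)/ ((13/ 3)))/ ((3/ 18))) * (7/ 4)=3115665/ 6656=468.10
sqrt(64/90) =4 * sqrt(10)/15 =0.84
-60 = -60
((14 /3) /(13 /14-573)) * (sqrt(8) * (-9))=1176 * sqrt(2) /8009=0.21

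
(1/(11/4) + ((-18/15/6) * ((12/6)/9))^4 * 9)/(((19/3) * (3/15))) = 1822676/6348375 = 0.29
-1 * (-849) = 849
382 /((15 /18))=2292 /5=458.40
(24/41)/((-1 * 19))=-0.03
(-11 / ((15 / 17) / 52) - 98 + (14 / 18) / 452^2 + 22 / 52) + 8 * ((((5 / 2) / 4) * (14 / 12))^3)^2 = -944875811069693383 / 1268900828282880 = -744.64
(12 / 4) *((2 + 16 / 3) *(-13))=-286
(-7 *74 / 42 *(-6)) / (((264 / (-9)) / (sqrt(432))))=-333 *sqrt(3) / 11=-52.43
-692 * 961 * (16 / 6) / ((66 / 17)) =-45220816 / 99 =-456775.92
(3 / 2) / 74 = 3 / 148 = 0.02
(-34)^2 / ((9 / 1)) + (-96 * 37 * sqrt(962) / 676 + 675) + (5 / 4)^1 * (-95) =24649 / 36-888 * sqrt(962) / 169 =521.72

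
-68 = -68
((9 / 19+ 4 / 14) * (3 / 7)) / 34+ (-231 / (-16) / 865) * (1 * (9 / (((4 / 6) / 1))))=102906519 / 438091360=0.23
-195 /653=-0.30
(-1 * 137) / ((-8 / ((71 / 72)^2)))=690617 / 41472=16.65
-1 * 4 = -4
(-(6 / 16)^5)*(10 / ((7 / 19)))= -23085 / 114688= -0.20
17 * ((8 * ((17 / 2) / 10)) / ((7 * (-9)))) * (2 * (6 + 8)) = -2312 / 45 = -51.38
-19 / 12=-1.58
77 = 77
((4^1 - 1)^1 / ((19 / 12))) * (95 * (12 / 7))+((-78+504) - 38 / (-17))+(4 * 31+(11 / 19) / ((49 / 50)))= 13633338 / 15827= 861.40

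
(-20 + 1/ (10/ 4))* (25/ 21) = -70/ 3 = -23.33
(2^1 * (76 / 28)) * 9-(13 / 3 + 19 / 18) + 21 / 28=11143 / 252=44.22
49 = 49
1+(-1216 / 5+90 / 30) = -1196 / 5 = -239.20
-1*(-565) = 565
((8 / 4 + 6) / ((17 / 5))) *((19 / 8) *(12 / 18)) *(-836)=-158840 / 51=-3114.51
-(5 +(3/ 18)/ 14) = -421/ 84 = -5.01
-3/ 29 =-0.10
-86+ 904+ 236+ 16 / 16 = 1055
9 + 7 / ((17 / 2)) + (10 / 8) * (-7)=73 / 68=1.07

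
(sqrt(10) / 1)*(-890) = -890*sqrt(10) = -2814.43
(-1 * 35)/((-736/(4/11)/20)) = 175/506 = 0.35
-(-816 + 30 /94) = 38337 /47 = 815.68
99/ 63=11/ 7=1.57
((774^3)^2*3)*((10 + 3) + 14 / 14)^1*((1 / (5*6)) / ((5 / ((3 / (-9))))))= -20067004160738357.76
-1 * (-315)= 315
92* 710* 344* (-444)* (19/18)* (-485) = 15322572252800/3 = 5107524084266.67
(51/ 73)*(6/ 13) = 306/ 949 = 0.32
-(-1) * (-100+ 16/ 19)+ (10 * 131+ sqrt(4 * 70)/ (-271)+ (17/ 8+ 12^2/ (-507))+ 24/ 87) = 903596191/ 744952 - 2 * sqrt(70)/ 271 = 1212.90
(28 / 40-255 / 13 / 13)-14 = -25027 / 1690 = -14.81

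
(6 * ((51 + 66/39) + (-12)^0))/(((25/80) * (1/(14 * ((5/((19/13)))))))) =49374.32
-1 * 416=-416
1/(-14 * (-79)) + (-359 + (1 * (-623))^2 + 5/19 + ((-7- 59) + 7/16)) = 65177812789/168112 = 387704.70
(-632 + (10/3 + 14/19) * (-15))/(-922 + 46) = 3292/4161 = 0.79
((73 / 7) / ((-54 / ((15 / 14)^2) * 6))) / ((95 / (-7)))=365 / 134064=0.00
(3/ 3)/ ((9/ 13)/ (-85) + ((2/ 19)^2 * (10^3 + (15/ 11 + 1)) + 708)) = 4387955/ 3155371321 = 0.00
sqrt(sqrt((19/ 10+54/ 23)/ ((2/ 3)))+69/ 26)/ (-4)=-0.57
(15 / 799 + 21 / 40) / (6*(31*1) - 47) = 17379 / 4442440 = 0.00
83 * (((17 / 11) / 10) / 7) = 1411 / 770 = 1.83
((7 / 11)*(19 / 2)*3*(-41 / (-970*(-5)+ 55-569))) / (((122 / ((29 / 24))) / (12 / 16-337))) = 212694265 / 372410368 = 0.57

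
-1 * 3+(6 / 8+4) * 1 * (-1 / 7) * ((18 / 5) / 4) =-1011 / 280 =-3.61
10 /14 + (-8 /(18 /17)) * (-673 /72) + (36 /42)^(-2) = 72.70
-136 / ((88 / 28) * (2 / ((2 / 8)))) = -119 / 22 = -5.41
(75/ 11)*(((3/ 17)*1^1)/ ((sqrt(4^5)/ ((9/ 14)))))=0.02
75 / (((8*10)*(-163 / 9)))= -135 / 2608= -0.05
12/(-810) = -2/135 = -0.01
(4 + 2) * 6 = 36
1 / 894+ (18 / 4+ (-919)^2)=377520779 / 447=844565.50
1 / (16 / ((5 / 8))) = 5 / 128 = 0.04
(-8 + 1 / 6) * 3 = -47 / 2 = -23.50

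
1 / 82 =0.01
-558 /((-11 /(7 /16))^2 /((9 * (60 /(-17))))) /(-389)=-0.07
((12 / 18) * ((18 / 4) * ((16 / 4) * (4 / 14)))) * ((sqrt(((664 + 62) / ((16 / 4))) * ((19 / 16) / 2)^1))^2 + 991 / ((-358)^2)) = 663007899 / 1794296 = 369.51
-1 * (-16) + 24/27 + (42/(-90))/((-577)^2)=253026019/14981805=16.89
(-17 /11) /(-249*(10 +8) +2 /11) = 1 /2900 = 0.00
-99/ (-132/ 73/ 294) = 32193/ 2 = 16096.50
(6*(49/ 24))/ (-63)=-7/ 36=-0.19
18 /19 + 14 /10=223 /95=2.35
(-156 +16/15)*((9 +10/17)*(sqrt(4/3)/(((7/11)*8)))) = -148819*sqrt(3)/765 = -336.94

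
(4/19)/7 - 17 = -2257/133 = -16.97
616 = 616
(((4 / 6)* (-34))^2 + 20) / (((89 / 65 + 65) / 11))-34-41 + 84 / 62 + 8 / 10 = 15.62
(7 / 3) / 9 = 7 / 27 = 0.26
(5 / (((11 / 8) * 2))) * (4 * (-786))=-62880 / 11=-5716.36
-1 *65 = -65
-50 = -50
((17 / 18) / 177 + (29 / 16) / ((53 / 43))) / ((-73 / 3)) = -1993679 / 32871024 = -0.06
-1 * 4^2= -16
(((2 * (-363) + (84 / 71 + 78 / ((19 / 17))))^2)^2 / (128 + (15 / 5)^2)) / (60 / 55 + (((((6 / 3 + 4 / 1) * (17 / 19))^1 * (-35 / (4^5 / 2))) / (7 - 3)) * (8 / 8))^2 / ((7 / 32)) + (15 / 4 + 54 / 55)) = 366249558746236853703231406080 / 1597521547998916603483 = 229261107.12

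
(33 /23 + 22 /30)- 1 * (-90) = 31798 /345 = 92.17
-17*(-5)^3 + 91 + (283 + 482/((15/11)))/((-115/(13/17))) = 64860089/29325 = 2211.77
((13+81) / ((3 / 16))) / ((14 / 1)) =752 / 21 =35.81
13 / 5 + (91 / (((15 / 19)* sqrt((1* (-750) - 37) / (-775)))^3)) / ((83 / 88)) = 13 / 5 + 1702733032* sqrt(24397) / 1388005929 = 194.21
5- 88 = -83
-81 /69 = -27 /23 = -1.17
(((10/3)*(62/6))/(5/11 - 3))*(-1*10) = 135.32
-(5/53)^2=-25/2809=-0.01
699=699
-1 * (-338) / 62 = 169 / 31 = 5.45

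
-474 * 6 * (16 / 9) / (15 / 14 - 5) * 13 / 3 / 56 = 16432 / 165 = 99.59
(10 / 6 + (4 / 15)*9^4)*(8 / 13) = 210152 / 195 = 1077.70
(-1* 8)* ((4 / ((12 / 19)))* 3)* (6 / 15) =-304 / 5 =-60.80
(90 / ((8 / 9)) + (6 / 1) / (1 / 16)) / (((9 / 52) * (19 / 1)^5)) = 3419 / 7428297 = 0.00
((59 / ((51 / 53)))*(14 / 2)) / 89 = 21889 / 4539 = 4.82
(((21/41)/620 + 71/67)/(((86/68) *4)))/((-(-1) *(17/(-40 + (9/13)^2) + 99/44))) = 205084432261/1780306718690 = 0.12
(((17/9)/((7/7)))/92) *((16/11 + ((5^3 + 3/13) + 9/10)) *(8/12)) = 3101599/1776060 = 1.75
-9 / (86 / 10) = -45 / 43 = -1.05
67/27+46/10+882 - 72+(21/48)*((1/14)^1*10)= 1765571/2160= 817.39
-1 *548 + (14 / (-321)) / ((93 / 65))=-16360354 / 29853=-548.03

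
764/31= 24.65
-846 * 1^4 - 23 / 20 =-16943 / 20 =-847.15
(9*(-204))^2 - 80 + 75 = 3370891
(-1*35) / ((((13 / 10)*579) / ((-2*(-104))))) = -5600 / 579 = -9.67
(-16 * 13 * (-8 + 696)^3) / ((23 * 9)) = -67737419776 / 207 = -327233911.96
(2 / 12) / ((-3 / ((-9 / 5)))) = 1 / 10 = 0.10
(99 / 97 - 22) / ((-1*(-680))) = -407 / 13192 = -0.03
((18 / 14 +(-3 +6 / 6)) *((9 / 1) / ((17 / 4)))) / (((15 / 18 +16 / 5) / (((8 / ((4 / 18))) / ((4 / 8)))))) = -388800 / 14399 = -27.00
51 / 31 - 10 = -259 / 31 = -8.35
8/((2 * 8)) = 1/2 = 0.50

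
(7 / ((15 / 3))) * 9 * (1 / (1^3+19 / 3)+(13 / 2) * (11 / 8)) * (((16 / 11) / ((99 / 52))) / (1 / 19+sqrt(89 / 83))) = -65480194 / 15233295+14989442 * sqrt(7387) / 15233295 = 80.27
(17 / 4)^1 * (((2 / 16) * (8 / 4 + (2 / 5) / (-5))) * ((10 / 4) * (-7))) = -357 / 20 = -17.85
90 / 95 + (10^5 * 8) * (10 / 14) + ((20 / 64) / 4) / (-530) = 515584854651 / 902272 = 571429.52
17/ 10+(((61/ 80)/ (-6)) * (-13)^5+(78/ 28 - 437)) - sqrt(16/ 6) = 157088863/ 3360 - 2 * sqrt(6)/ 3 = 46751.00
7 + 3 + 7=17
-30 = -30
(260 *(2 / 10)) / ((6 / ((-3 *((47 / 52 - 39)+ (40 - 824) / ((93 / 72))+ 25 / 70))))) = 7274871 / 434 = 16762.38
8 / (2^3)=1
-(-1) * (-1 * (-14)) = 14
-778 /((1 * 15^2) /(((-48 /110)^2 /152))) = -6224 /1436875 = -0.00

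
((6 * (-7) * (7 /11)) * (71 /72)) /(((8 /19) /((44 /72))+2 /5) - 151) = 330505 /1879884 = 0.18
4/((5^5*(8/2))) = 1/3125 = 0.00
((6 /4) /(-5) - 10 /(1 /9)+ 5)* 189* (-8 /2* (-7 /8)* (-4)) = 1128519 /5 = 225703.80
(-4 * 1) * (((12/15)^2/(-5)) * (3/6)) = 32/125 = 0.26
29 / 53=0.55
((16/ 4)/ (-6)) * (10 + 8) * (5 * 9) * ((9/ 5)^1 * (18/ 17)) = -17496/ 17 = -1029.18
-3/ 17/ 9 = -1/ 51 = -0.02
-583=-583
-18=-18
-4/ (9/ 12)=-16/ 3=-5.33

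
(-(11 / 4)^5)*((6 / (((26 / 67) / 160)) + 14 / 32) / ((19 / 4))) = -82885058201 / 1011712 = -81925.55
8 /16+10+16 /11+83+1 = 95.95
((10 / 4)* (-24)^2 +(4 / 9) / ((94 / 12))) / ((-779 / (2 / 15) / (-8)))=3248768 / 1647585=1.97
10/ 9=1.11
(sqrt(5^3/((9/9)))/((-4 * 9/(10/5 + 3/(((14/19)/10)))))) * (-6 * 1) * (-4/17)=-2990 * sqrt(5)/357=-18.73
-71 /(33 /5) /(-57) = 0.19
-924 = -924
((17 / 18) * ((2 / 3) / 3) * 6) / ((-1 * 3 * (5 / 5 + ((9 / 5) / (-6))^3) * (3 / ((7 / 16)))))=-2125 / 33777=-0.06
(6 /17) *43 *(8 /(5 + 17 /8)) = 5504 /323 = 17.04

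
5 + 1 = 6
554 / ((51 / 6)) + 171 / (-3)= 139 / 17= 8.18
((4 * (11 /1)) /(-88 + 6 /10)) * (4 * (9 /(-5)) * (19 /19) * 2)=3168 /437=7.25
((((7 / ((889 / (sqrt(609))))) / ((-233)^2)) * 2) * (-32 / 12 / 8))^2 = 812 / 142610788374627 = 0.00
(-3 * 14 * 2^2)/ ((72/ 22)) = -51.33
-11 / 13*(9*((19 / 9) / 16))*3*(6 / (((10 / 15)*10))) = -5643 / 2080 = -2.71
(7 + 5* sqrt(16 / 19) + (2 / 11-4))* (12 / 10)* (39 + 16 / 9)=5138 / 33 + 2936* sqrt(19) / 57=380.22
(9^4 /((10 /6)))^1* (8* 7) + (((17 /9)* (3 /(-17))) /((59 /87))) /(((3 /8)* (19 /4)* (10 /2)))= 3706859096 /16815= 220449.54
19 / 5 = 3.80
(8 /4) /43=2 /43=0.05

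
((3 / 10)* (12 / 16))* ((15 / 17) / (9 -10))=-27 / 136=-0.20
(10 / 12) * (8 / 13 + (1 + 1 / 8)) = 905 / 624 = 1.45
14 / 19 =0.74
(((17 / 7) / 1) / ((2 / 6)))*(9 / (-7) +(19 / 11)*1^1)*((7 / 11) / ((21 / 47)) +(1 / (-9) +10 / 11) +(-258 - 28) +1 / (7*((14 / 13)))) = -72300575 / 79233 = -912.51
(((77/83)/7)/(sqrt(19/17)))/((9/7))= 77*sqrt(323)/14193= 0.10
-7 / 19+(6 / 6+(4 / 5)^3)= 2716 / 2375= 1.14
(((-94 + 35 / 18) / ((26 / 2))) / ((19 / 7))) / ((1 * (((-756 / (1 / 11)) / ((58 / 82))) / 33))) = 48053 / 6562296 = 0.01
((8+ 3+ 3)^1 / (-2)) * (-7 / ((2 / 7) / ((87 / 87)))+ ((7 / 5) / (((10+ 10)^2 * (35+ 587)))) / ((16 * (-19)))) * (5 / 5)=171.50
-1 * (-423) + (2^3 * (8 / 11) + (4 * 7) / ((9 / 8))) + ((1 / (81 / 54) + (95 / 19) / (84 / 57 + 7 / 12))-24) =20095543 / 46431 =432.80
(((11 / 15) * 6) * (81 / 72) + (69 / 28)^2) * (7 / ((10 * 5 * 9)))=0.17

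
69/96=0.72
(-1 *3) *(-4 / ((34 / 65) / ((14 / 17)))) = 5460 / 289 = 18.89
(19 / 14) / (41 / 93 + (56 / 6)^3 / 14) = 15903 / 685678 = 0.02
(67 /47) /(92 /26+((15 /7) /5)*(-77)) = -871 /18001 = -0.05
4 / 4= 1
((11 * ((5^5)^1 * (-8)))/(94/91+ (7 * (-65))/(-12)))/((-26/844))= 9748200000/42533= 229191.45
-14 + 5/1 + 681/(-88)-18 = -3057/88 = -34.74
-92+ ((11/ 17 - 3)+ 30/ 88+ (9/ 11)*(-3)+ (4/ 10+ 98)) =7231/ 3740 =1.93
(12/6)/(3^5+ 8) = 2/251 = 0.01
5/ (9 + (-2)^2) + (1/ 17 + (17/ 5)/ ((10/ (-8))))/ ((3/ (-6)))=31531/ 5525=5.71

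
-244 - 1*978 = -1222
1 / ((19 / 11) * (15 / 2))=22 / 285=0.08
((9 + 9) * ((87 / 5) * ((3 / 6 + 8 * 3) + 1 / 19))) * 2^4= 11688624 / 95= 123038.15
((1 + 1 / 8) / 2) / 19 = 9 / 304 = 0.03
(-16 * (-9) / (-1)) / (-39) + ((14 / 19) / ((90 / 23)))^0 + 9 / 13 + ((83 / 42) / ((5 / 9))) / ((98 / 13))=522281 / 89180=5.86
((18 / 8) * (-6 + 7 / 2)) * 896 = -5040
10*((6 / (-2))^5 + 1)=-2420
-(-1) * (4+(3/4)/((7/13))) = 151/28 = 5.39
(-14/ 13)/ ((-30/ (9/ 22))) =21/ 1430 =0.01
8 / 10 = 4 / 5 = 0.80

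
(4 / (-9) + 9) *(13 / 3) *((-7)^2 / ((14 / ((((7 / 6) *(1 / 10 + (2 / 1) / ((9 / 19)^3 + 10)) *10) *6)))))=3376189817 / 1247742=2705.84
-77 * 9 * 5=-3465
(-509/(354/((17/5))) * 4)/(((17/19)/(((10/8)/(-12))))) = 9671/4248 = 2.28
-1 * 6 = -6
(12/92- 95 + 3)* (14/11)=-29582/253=-116.92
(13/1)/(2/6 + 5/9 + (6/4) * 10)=9/11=0.82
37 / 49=0.76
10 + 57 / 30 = 119 / 10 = 11.90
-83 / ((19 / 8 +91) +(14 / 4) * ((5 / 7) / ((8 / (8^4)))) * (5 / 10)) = -0.11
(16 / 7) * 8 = 128 / 7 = 18.29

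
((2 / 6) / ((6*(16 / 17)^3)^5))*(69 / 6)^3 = 34827101267719928753431 / 215162822875748210049024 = 0.16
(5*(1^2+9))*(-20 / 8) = -125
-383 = -383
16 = 16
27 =27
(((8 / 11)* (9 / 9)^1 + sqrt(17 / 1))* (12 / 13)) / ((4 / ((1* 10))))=240 / 143 + 30* sqrt(17) / 13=11.19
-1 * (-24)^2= -576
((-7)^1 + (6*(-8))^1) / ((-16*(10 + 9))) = 55 / 304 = 0.18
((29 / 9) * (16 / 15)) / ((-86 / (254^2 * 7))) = -104773984 / 5805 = -18048.92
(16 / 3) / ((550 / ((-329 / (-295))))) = 2632 / 243375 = 0.01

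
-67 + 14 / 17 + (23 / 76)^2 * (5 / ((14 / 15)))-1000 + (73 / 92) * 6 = -33544138739 / 31617824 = -1060.92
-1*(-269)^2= -72361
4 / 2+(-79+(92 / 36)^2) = -5708 / 81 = -70.47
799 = 799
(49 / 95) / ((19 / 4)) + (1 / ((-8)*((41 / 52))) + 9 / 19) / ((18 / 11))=802391 / 2664180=0.30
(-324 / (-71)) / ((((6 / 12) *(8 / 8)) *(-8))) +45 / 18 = 193 / 142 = 1.36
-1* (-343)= 343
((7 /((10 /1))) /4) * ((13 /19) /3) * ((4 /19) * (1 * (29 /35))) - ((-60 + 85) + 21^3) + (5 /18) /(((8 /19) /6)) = -2010488717 /216600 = -9282.03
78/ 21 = 26/ 7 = 3.71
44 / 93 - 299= -27763 / 93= -298.53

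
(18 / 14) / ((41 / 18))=162 / 287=0.56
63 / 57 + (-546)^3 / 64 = -386581755 / 152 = -2543301.02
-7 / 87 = -0.08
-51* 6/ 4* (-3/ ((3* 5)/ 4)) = 306/ 5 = 61.20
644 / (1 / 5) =3220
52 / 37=1.41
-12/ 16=-3/ 4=-0.75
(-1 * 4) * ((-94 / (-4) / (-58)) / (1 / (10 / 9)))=470 / 261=1.80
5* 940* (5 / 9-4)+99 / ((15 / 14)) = -724342 / 45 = -16096.49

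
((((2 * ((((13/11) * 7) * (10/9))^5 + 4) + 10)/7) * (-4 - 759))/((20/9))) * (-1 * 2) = 68028833028289519/5283278055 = 12876254.54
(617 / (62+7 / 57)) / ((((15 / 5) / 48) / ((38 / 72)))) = 890948 / 10623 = 83.87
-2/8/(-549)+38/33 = 27827/24156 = 1.15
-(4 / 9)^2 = -0.20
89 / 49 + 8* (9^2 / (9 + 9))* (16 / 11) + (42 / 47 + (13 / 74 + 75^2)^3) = 1827216687226805637947 / 10265539592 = 177995191665.40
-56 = -56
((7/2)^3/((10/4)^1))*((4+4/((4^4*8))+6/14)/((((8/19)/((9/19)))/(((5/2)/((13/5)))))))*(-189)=-15534.61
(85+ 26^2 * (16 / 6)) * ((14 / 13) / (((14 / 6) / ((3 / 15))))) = 11326 / 65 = 174.25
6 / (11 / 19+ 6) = 114 / 125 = 0.91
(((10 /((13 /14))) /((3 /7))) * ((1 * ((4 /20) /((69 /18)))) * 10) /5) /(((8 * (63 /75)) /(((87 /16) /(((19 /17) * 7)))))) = 12325 /45448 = 0.27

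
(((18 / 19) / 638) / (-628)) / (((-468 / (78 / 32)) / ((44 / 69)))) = 1 / 127338304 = 0.00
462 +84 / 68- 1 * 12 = 7671 / 17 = 451.24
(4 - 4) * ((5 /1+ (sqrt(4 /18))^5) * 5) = 0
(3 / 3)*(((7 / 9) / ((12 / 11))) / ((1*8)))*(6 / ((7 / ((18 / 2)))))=11 / 16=0.69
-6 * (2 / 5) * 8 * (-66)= 6336 / 5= 1267.20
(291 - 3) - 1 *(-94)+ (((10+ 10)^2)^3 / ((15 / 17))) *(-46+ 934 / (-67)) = -4347669269.74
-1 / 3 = -0.33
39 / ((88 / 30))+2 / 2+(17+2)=1465 / 44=33.30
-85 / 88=-0.97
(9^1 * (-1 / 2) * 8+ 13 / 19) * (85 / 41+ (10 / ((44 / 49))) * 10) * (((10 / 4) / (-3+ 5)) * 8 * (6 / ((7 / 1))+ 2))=-624152000 / 5453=-114460.30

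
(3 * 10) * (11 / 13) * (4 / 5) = 264 / 13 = 20.31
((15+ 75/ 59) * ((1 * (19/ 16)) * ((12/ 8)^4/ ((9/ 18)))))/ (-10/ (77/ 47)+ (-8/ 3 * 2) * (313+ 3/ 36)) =-15997905/ 137043548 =-0.12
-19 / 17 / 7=-19 / 119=-0.16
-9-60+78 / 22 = -720 / 11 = -65.45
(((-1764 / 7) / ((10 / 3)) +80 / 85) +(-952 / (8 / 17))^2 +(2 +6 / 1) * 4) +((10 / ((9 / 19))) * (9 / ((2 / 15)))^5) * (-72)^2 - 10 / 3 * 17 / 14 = 273736796564143394 / 1785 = 153353947654982.29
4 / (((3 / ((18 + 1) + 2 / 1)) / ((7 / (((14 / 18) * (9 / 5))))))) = 140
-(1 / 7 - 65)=454 / 7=64.86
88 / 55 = 8 / 5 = 1.60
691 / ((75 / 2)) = 1382 / 75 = 18.43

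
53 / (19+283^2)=53 / 80108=0.00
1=1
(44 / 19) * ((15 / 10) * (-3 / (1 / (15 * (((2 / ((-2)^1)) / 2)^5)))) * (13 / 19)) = 19305 / 5776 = 3.34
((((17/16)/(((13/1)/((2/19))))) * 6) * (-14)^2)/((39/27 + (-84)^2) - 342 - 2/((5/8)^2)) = 80325/53275183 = 0.00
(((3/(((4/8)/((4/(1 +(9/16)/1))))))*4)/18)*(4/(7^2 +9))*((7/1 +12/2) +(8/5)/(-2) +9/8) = 34112/10875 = 3.14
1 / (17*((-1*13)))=-1 / 221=-0.00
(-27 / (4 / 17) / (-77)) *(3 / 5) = 1377 / 1540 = 0.89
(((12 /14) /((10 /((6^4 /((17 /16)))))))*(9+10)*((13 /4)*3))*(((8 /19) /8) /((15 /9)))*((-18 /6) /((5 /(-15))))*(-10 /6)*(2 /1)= -10917504 /595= -18348.75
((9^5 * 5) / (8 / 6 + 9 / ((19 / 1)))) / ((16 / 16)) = 16828965 / 103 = 163388.01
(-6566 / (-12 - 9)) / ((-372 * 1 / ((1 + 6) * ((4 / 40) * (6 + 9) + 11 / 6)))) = -16415 / 837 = -19.61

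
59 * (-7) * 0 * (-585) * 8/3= 0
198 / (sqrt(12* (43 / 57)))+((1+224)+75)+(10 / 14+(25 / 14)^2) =99* sqrt(817) / 43+59565 / 196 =369.71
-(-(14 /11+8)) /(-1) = -102 /11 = -9.27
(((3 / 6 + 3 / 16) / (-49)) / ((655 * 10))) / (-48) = 11 / 246489600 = 0.00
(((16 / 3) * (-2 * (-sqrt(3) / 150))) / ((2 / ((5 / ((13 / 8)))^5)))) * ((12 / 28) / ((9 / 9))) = 32768000 * sqrt(3) / 7797153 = 7.28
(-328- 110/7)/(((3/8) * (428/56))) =-12832/107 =-119.93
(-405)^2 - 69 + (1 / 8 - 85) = 163871.12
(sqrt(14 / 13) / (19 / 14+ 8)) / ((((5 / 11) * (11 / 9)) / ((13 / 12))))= 0.22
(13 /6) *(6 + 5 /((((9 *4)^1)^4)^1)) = 131010113 /10077696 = 13.00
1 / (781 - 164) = 1 / 617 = 0.00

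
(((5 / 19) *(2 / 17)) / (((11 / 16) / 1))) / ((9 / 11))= 0.06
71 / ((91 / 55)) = 3905 / 91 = 42.91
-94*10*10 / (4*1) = -2350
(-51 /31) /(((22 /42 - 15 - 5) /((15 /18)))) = 1785 /25358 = 0.07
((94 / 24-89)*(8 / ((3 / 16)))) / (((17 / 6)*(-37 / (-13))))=-849472 / 1887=-450.17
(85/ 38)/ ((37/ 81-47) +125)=1377/ 48298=0.03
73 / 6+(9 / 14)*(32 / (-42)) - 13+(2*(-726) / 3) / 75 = -7.78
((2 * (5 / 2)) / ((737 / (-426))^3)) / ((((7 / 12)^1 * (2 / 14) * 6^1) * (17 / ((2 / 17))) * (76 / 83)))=-32083142040 / 2198132701523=-0.01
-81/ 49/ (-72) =0.02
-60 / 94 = -30 / 47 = -0.64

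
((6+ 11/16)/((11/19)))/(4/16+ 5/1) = 2033/924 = 2.20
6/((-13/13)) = -6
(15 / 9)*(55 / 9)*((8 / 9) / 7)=2200 / 1701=1.29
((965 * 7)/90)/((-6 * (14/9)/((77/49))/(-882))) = 44583/4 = 11145.75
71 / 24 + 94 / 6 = 18.62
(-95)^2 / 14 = 9025 / 14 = 644.64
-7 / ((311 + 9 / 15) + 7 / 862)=-30170 / 1343031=-0.02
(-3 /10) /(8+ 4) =-1 /40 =-0.02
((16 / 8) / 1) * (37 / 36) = 37 / 18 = 2.06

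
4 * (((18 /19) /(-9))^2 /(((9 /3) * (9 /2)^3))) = 128 /789507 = 0.00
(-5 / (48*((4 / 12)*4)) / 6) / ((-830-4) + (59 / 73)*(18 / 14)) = 2555 / 163446912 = 0.00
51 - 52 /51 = 2549 /51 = 49.98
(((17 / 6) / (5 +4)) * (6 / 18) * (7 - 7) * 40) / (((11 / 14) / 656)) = 0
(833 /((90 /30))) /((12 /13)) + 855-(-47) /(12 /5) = 21157 /18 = 1175.39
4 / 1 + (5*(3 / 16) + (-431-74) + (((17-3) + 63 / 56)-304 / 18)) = -501.83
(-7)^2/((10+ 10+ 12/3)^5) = 49/7962624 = 0.00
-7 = -7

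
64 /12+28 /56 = 35 /6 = 5.83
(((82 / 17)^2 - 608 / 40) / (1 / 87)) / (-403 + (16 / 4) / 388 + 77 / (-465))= -9147943512 / 5255268191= -1.74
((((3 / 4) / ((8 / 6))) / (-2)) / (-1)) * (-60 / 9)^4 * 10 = 50000 / 9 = 5555.56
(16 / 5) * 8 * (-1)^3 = -128 / 5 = -25.60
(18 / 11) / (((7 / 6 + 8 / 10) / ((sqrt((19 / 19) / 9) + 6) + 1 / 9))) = 3480 / 649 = 5.36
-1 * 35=-35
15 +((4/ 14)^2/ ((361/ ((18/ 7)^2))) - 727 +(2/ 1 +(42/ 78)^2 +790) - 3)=11321851206/ 146482609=77.29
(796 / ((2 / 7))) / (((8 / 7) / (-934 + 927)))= -68257 / 4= -17064.25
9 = 9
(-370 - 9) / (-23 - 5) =13.54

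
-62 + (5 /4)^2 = -967 /16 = -60.44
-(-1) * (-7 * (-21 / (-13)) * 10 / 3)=-490 / 13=-37.69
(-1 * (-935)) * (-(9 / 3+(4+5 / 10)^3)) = -704055 / 8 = -88006.88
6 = 6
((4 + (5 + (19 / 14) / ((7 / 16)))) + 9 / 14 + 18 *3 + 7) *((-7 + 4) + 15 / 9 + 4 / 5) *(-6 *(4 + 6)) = 2359.84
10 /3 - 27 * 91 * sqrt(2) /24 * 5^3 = -18094.18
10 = 10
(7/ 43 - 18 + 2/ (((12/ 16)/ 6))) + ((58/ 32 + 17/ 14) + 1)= 10545/ 4816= 2.19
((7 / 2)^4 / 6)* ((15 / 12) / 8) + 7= 33509 / 3072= 10.91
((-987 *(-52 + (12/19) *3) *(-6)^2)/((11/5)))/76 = 42283080/3971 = 10647.97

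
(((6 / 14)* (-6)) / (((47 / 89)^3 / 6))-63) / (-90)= 2709391 / 1453522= 1.86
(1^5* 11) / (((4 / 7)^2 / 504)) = 33957 / 2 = 16978.50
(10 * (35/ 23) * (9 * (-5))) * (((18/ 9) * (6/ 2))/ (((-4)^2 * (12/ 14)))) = -55125/ 184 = -299.59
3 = 3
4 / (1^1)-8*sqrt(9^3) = -212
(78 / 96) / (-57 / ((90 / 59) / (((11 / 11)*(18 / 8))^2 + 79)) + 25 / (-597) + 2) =-5174 / 19990281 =-0.00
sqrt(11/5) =sqrt(55)/5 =1.48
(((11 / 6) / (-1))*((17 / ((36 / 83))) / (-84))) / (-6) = -15521 / 108864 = -0.14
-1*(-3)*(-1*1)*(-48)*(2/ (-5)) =-288/ 5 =-57.60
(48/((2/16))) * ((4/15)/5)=512/25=20.48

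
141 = 141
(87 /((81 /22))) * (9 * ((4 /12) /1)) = 70.89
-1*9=-9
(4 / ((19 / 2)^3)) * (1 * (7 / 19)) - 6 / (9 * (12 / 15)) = -650261 / 781926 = -0.83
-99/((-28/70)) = 495/2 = 247.50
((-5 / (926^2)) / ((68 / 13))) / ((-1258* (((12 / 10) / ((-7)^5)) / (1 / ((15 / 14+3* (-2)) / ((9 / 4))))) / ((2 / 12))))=38235925 / 40490263673088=0.00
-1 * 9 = -9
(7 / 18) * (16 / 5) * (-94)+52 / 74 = -193598 / 1665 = -116.28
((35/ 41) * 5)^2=30625/ 1681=18.22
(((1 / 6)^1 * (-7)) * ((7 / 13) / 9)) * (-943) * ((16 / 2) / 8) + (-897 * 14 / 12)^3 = -3218212938479 / 2808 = -1146087228.80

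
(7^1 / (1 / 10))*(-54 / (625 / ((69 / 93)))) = -17388 / 3875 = -4.49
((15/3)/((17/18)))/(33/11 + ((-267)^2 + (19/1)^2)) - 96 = -116937606/1218101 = -96.00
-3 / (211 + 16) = -3 / 227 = -0.01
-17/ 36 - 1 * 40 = -1457/ 36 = -40.47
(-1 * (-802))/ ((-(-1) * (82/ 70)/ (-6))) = -168420/ 41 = -4107.80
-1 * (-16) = 16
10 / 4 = 5 / 2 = 2.50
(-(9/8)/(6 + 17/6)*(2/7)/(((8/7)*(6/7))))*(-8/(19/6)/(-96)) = -63/64448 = -0.00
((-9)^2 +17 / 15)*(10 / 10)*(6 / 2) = 1232 / 5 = 246.40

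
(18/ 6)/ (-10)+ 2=17/ 10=1.70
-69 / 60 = -1.15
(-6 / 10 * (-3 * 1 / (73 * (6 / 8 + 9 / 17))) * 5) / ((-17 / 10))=-120 / 2117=-0.06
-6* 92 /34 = -276 /17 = -16.24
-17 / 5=-3.40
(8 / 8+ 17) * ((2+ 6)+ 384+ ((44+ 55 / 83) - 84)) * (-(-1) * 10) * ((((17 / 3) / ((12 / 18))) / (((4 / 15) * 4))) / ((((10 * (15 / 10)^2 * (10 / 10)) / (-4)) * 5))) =-1492821 / 83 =-17985.80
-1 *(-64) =64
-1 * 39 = -39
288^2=82944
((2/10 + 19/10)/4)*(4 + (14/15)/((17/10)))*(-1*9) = -1827/85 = -21.49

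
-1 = -1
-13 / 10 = -1.30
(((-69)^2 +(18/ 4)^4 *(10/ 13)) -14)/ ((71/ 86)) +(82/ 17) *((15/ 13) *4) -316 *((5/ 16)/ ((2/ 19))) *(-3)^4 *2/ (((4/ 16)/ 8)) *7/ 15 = -142057387505/ 62764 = -2263357.78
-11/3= -3.67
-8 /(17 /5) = -40 /17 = -2.35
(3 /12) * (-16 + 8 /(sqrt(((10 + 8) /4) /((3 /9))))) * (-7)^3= 1185.29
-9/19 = -0.47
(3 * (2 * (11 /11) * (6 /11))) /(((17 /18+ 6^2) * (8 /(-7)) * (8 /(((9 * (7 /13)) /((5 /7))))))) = -35721 /543400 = -0.07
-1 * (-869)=869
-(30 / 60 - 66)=131 / 2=65.50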